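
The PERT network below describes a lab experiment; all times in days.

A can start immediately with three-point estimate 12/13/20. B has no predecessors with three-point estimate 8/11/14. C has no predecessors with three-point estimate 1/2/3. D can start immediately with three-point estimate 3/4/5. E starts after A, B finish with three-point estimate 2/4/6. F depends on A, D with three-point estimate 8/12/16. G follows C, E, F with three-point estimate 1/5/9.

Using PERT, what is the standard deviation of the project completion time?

te_A = (12 + 4·13 + 20)/6 = 84/6 = 14; σ²_A = ((20−12)/6)² = 1.778
te_B = (8 + 4·11 + 14)/6 = 66/6 = 11; σ²_B = ((14−8)/6)² = 1.000
te_C = (1 + 4·2 + 3)/6 = 12/6 = 2; σ²_C = ((3−1)/6)² = 0.111
te_D = (3 + 4·4 + 5)/6 = 24/6 = 4; σ²_D = ((5−3)/6)² = 0.111
te_E = (2 + 4·4 + 6)/6 = 24/6 = 4; σ²_E = ((6−2)/6)² = 0.444
te_F = (8 + 4·12 + 16)/6 = 72/6 = 12; σ²_F = ((16−8)/6)² = 1.778
te_G = (1 + 4·5 + 9)/6 = 30/6 = 5; σ²_G = ((9−1)/6)² = 1.778

Forward pass:
ES_A = 0; EF_A = 14
ES_B = 0; EF_B = 11
ES_C = 0; EF_C = 2
ES_D = 0; EF_D = 4
ES_E = max(EF_A=14, EF_B=11) = 14; EF_E = 14+4 = 18
ES_F = max(EF_A=14, EF_D=4) = 14; EF_F = 14+12 = 26
ES_G = max(EF_C=2, EF_E=18, EF_F=26) = 26; EF_G = 26+5 = 31
Expected project duration μ = 31 days. Critical path: A → F → G.

Variance along critical path = 1.778 + 1.778 + 1.778 = 5.333
σ = √5.333 = 2.309 days

2.31 days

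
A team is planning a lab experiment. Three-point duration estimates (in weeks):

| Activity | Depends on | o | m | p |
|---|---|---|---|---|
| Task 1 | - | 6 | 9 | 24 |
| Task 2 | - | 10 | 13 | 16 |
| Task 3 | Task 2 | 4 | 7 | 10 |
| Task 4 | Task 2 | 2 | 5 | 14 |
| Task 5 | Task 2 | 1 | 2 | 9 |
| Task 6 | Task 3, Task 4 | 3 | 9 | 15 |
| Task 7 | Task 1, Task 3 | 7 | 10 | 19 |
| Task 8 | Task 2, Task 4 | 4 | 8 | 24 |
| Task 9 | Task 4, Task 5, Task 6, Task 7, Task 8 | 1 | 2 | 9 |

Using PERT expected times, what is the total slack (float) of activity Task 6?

te_Task 1 = (6 + 4·9 + 24)/6 = 66/6 = 11
te_Task 2 = (10 + 4·13 + 16)/6 = 78/6 = 13
te_Task 3 = (4 + 4·7 + 10)/6 = 42/6 = 7
te_Task 4 = (2 + 4·5 + 14)/6 = 36/6 = 6
te_Task 5 = (1 + 4·2 + 9)/6 = 18/6 = 3
te_Task 6 = (3 + 4·9 + 15)/6 = 54/6 = 9
te_Task 7 = (7 + 4·10 + 19)/6 = 66/6 = 11
te_Task 8 = (4 + 4·8 + 24)/6 = 60/6 = 10
te_Task 9 = (1 + 4·2 + 9)/6 = 18/6 = 3

Forward pass:
ES_Task 1 = 0; EF_Task 1 = 11
ES_Task 2 = 0; EF_Task 2 = 13
ES_Task 3 = 13; EF_Task 3 = 13+7 = 20
ES_Task 4 = 13; EF_Task 4 = 13+6 = 19
ES_Task 5 = 13; EF_Task 5 = 13+3 = 16
ES_Task 6 = max(EF_Task 3=20, EF_Task 4=19) = 20; EF_Task 6 = 20+9 = 29
ES_Task 7 = max(EF_Task 1=11, EF_Task 3=20) = 20; EF_Task 7 = 20+11 = 31
ES_Task 8 = max(EF_Task 2=13, EF_Task 4=19) = 19; EF_Task 8 = 19+10 = 29
ES_Task 9 = max(EF_Task 4=19, EF_Task 5=16, EF_Task 6=29, EF_Task 7=31, EF_Task 8=29) = 31; EF_Task 9 = 31+3 = 34
Expected project duration μ = 34 weeks. Critical path: Task 2 → Task 3 → Task 7 → Task 9.

Backward pass:
LF_Task 9 = 34; LS_Task 9 = 34−3 = 31
LF_Task 8 = LS_Task 9 = 31; LS_Task 8 = 31−10 = 21
LF_Task 7 = LS_Task 9 = 31; LS_Task 7 = 31−11 = 20
LF_Task 6 = LS_Task 9 = 31; LS_Task 6 = 31−9 = 22
LF_Task 5 = LS_Task 9 = 31; LS_Task 5 = 31−3 = 28
LF_Task 4 = min(LS_Task 6=22, LS_Task 8=21, LS_Task 9=31) = 21; LS_Task 4 = 21−6 = 15
LF_Task 3 = min(LS_Task 6=22, LS_Task 7=20) = 20; LS_Task 3 = 20−7 = 13
LF_Task 2 = min(LS_Task 3=13, LS_Task 4=15, LS_Task 5=28, LS_Task 8=21) = 13; LS_Task 2 = 13−13 = 0
LF_Task 1 = LS_Task 7 = 20; LS_Task 1 = 20−11 = 9
Slack_Task 6 = LS_Task 6 − ES_Task 6 = 22 − 20 = 2

2 weeks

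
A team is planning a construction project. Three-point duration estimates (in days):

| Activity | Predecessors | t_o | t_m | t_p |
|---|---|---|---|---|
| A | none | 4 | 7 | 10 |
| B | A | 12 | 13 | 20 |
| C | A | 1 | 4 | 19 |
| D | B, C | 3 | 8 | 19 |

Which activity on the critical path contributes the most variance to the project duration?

D

te_A = (4 + 4·7 + 10)/6 = 42/6 = 7; σ²_A = ((10−4)/6)² = 1.000
te_B = (12 + 4·13 + 20)/6 = 84/6 = 14; σ²_B = ((20−12)/6)² = 1.778
te_C = (1 + 4·4 + 19)/6 = 36/6 = 6; σ²_C = ((19−1)/6)² = 9.000
te_D = (3 + 4·8 + 19)/6 = 54/6 = 9; σ²_D = ((19−3)/6)² = 7.111

Forward pass:
ES_A = 0; EF_A = 7
ES_B = 7; EF_B = 7+14 = 21
ES_C = 7; EF_C = 7+6 = 13
ES_D = max(EF_B=21, EF_C=13) = 21; EF_D = 21+9 = 30
Expected project duration μ = 30 days. Critical path: A → B → D.

Variances on critical path: σ²_A=1.000, σ²_B=1.778, σ²_D=7.111.
Largest is σ²_D = 7.111.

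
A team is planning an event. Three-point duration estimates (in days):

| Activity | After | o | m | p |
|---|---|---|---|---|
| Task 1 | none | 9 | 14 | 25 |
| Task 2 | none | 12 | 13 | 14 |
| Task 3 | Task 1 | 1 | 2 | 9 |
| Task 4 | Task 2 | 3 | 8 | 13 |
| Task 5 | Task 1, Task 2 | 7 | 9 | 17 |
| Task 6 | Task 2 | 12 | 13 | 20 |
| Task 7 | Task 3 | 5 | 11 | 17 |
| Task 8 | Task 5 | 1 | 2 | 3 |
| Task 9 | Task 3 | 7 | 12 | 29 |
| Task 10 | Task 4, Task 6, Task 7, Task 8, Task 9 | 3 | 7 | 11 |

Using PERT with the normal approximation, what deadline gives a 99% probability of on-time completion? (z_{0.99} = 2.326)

te_Task 1 = (9 + 4·14 + 25)/6 = 90/6 = 15; σ²_Task 1 = ((25−9)/6)² = 7.111
te_Task 2 = (12 + 4·13 + 14)/6 = 78/6 = 13; σ²_Task 2 = ((14−12)/6)² = 0.111
te_Task 3 = (1 + 4·2 + 9)/6 = 18/6 = 3; σ²_Task 3 = ((9−1)/6)² = 1.778
te_Task 4 = (3 + 4·8 + 13)/6 = 48/6 = 8; σ²_Task 4 = ((13−3)/6)² = 2.778
te_Task 5 = (7 + 4·9 + 17)/6 = 60/6 = 10; σ²_Task 5 = ((17−7)/6)² = 2.778
te_Task 6 = (12 + 4·13 + 20)/6 = 84/6 = 14; σ²_Task 6 = ((20−12)/6)² = 1.778
te_Task 7 = (5 + 4·11 + 17)/6 = 66/6 = 11; σ²_Task 7 = ((17−5)/6)² = 4.000
te_Task 8 = (1 + 4·2 + 3)/6 = 12/6 = 2; σ²_Task 8 = ((3−1)/6)² = 0.111
te_Task 9 = (7 + 4·12 + 29)/6 = 84/6 = 14; σ²_Task 9 = ((29−7)/6)² = 13.444
te_Task 10 = (3 + 4·7 + 11)/6 = 42/6 = 7; σ²_Task 10 = ((11−3)/6)² = 1.778

Forward pass:
ES_Task 1 = 0; EF_Task 1 = 15
ES_Task 2 = 0; EF_Task 2 = 13
ES_Task 3 = 15; EF_Task 3 = 15+3 = 18
ES_Task 4 = 13; EF_Task 4 = 13+8 = 21
ES_Task 5 = max(EF_Task 1=15, EF_Task 2=13) = 15; EF_Task 5 = 15+10 = 25
ES_Task 6 = 13; EF_Task 6 = 13+14 = 27
ES_Task 7 = 18; EF_Task 7 = 18+11 = 29
ES_Task 8 = 25; EF_Task 8 = 25+2 = 27
ES_Task 9 = 18; EF_Task 9 = 18+14 = 32
ES_Task 10 = max(EF_Task 4=21, EF_Task 6=27, EF_Task 7=29, EF_Task 8=27, EF_Task 9=32) = 32; EF_Task 10 = 32+7 = 39
Expected project duration μ = 39 days. Critical path: Task 1 → Task 3 → Task 9 → Task 10.

Variance along critical path = 7.111 + 1.778 + 13.444 + 1.778 = 24.111; σ = 4.910 days.
D = μ + z·σ = 39 + 2.326·4.910 = 50.4 days

50.4 days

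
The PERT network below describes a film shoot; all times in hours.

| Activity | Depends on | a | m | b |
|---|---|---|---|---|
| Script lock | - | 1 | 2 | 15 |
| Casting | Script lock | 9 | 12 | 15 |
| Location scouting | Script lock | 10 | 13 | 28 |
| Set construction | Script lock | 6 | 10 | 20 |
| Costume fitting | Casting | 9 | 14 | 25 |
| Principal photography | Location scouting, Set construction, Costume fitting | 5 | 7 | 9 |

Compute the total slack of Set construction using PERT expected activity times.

te_Script lock = (1 + 4·2 + 15)/6 = 24/6 = 4
te_Casting = (9 + 4·12 + 15)/6 = 72/6 = 12
te_Location scouting = (10 + 4·13 + 28)/6 = 90/6 = 15
te_Set construction = (6 + 4·10 + 20)/6 = 66/6 = 11
te_Costume fitting = (9 + 4·14 + 25)/6 = 90/6 = 15
te_Principal photography = (5 + 4·7 + 9)/6 = 42/6 = 7

Forward pass:
ES_Script lock = 0; EF_Script lock = 4
ES_Casting = 4; EF_Casting = 4+12 = 16
ES_Location scouting = 4; EF_Location scouting = 4+15 = 19
ES_Set construction = 4; EF_Set construction = 4+11 = 15
ES_Costume fitting = 16; EF_Costume fitting = 16+15 = 31
ES_Principal photography = max(EF_Location scouting=19, EF_Set construction=15, EF_Costume fitting=31) = 31; EF_Principal photography = 31+7 = 38
Expected project duration μ = 38 hours. Critical path: Script lock → Casting → Costume fitting → Principal photography.

Backward pass:
LF_Principal photography = 38; LS_Principal photography = 38−7 = 31
LF_Costume fitting = LS_Principal photography = 31; LS_Costume fitting = 31−15 = 16
LF_Set construction = LS_Principal photography = 31; LS_Set construction = 31−11 = 20
LF_Location scouting = LS_Principal photography = 31; LS_Location scouting = 31−15 = 16
LF_Casting = LS_Costume fitting = 16; LS_Casting = 16−12 = 4
LF_Script lock = min(LS_Casting=4, LS_Location scouting=16, LS_Set construction=20) = 4; LS_Script lock = 4−4 = 0
Slack_Set construction = LS_Set construction − ES_Set construction = 20 − 4 = 16

16 hours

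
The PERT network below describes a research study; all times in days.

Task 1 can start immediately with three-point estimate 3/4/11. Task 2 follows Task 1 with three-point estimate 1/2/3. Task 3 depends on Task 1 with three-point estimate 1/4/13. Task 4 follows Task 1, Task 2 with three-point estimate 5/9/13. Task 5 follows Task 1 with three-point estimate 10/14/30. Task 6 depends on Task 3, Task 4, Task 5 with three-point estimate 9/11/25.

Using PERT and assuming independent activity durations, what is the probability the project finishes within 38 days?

te_Task 1 = (3 + 4·4 + 11)/6 = 30/6 = 5; σ²_Task 1 = ((11−3)/6)² = 1.778
te_Task 2 = (1 + 4·2 + 3)/6 = 12/6 = 2; σ²_Task 2 = ((3−1)/6)² = 0.111
te_Task 3 = (1 + 4·4 + 13)/6 = 30/6 = 5; σ²_Task 3 = ((13−1)/6)² = 4.000
te_Task 4 = (5 + 4·9 + 13)/6 = 54/6 = 9; σ²_Task 4 = ((13−5)/6)² = 1.778
te_Task 5 = (10 + 4·14 + 30)/6 = 96/6 = 16; σ²_Task 5 = ((30−10)/6)² = 11.111
te_Task 6 = (9 + 4·11 + 25)/6 = 78/6 = 13; σ²_Task 6 = ((25−9)/6)² = 7.111

Forward pass:
ES_Task 1 = 0; EF_Task 1 = 5
ES_Task 2 = 5; EF_Task 2 = 5+2 = 7
ES_Task 3 = 5; EF_Task 3 = 5+5 = 10
ES_Task 4 = max(EF_Task 1=5, EF_Task 2=7) = 7; EF_Task 4 = 7+9 = 16
ES_Task 5 = 5; EF_Task 5 = 5+16 = 21
ES_Task 6 = max(EF_Task 3=10, EF_Task 4=16, EF_Task 5=21) = 21; EF_Task 6 = 21+13 = 34
Expected project duration μ = 34 days. Critical path: Task 1 → Task 5 → Task 6.

Variance along critical path = 1.778 + 11.111 + 7.111 = 20.000; σ = √20.000 = 4.472 days.
Z = (38 − 34) / 4.472 = 0.894
P(T ≤ 38) = Φ(0.894) ≈ 0.814

0.814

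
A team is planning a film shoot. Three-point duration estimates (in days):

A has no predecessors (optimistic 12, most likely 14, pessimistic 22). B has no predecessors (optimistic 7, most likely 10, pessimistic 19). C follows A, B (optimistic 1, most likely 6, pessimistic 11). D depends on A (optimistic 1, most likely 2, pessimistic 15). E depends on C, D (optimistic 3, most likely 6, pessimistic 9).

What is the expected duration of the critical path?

27 days

te_A = (12 + 4·14 + 22)/6 = 90/6 = 15
te_B = (7 + 4·10 + 19)/6 = 66/6 = 11
te_C = (1 + 4·6 + 11)/6 = 36/6 = 6
te_D = (1 + 4·2 + 15)/6 = 24/6 = 4
te_E = (3 + 4·6 + 9)/6 = 36/6 = 6

Forward pass:
ES_A = 0; EF_A = 15
ES_B = 0; EF_B = 11
ES_C = max(EF_A=15, EF_B=11) = 15; EF_C = 15+6 = 21
ES_D = 15; EF_D = 15+4 = 19
ES_E = max(EF_C=21, EF_D=19) = 21; EF_E = 21+6 = 27
Expected project duration μ = 27 days. Critical path: A → C → E.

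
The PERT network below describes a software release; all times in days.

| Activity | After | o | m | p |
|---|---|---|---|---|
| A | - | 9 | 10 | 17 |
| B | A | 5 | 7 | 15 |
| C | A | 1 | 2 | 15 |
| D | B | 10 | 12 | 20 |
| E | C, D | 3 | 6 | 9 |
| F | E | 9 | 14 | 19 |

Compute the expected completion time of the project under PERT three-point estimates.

te_A = (9 + 4·10 + 17)/6 = 66/6 = 11
te_B = (5 + 4·7 + 15)/6 = 48/6 = 8
te_C = (1 + 4·2 + 15)/6 = 24/6 = 4
te_D = (10 + 4·12 + 20)/6 = 78/6 = 13
te_E = (3 + 4·6 + 9)/6 = 36/6 = 6
te_F = (9 + 4·14 + 19)/6 = 84/6 = 14

Forward pass:
ES_A = 0; EF_A = 11
ES_B = 11; EF_B = 11+8 = 19
ES_C = 11; EF_C = 11+4 = 15
ES_D = 19; EF_D = 19+13 = 32
ES_E = max(EF_C=15, EF_D=32) = 32; EF_E = 32+6 = 38
ES_F = 38; EF_F = 38+14 = 52
Expected project duration μ = 52 days. Critical path: A → B → D → E → F.

52 days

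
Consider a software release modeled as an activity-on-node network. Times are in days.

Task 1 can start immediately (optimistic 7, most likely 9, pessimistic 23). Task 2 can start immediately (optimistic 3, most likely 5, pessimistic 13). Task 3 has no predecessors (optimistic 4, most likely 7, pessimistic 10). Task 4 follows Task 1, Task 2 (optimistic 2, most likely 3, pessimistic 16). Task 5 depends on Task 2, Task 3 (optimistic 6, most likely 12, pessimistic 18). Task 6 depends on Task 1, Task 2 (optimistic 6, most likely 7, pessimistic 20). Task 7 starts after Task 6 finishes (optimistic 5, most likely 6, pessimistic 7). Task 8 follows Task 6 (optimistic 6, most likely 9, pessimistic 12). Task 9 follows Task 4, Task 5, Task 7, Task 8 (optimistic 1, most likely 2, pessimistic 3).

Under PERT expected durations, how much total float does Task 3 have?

te_Task 1 = (7 + 4·9 + 23)/6 = 66/6 = 11
te_Task 2 = (3 + 4·5 + 13)/6 = 36/6 = 6
te_Task 3 = (4 + 4·7 + 10)/6 = 42/6 = 7
te_Task 4 = (2 + 4·3 + 16)/6 = 30/6 = 5
te_Task 5 = (6 + 4·12 + 18)/6 = 72/6 = 12
te_Task 6 = (6 + 4·7 + 20)/6 = 54/6 = 9
te_Task 7 = (5 + 4·6 + 7)/6 = 36/6 = 6
te_Task 8 = (6 + 4·9 + 12)/6 = 54/6 = 9
te_Task 9 = (1 + 4·2 + 3)/6 = 12/6 = 2

Forward pass:
ES_Task 1 = 0; EF_Task 1 = 11
ES_Task 2 = 0; EF_Task 2 = 6
ES_Task 3 = 0; EF_Task 3 = 7
ES_Task 4 = max(EF_Task 1=11, EF_Task 2=6) = 11; EF_Task 4 = 11+5 = 16
ES_Task 5 = max(EF_Task 2=6, EF_Task 3=7) = 7; EF_Task 5 = 7+12 = 19
ES_Task 6 = max(EF_Task 1=11, EF_Task 2=6) = 11; EF_Task 6 = 11+9 = 20
ES_Task 7 = 20; EF_Task 7 = 20+6 = 26
ES_Task 8 = 20; EF_Task 8 = 20+9 = 29
ES_Task 9 = max(EF_Task 4=16, EF_Task 5=19, EF_Task 7=26, EF_Task 8=29) = 29; EF_Task 9 = 29+2 = 31
Expected project duration μ = 31 days. Critical path: Task 1 → Task 6 → Task 8 → Task 9.

Backward pass:
LF_Task 9 = 31; LS_Task 9 = 31−2 = 29
LF_Task 8 = LS_Task 9 = 29; LS_Task 8 = 29−9 = 20
LF_Task 7 = LS_Task 9 = 29; LS_Task 7 = 29−6 = 23
LF_Task 6 = min(LS_Task 7=23, LS_Task 8=20) = 20; LS_Task 6 = 20−9 = 11
LF_Task 5 = LS_Task 9 = 29; LS_Task 5 = 29−12 = 17
LF_Task 4 = LS_Task 9 = 29; LS_Task 4 = 29−5 = 24
LF_Task 3 = LS_Task 5 = 17; LS_Task 3 = 17−7 = 10
LF_Task 2 = min(LS_Task 4=24, LS_Task 5=17, LS_Task 6=11) = 11; LS_Task 2 = 11−6 = 5
LF_Task 1 = min(LS_Task 4=24, LS_Task 6=11) = 11; LS_Task 1 = 11−11 = 0
Slack_Task 3 = LS_Task 3 − ES_Task 3 = 10 − 0 = 10

10 days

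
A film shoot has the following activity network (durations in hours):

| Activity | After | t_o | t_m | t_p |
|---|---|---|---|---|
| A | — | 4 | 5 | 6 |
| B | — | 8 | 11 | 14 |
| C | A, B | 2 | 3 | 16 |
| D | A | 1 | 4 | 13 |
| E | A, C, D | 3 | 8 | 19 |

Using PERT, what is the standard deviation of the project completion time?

te_A = (4 + 4·5 + 6)/6 = 30/6 = 5; σ²_A = ((6−4)/6)² = 0.111
te_B = (8 + 4·11 + 14)/6 = 66/6 = 11; σ²_B = ((14−8)/6)² = 1.000
te_C = (2 + 4·3 + 16)/6 = 30/6 = 5; σ²_C = ((16−2)/6)² = 5.444
te_D = (1 + 4·4 + 13)/6 = 30/6 = 5; σ²_D = ((13−1)/6)² = 4.000
te_E = (3 + 4·8 + 19)/6 = 54/6 = 9; σ²_E = ((19−3)/6)² = 7.111

Forward pass:
ES_A = 0; EF_A = 5
ES_B = 0; EF_B = 11
ES_C = max(EF_A=5, EF_B=11) = 11; EF_C = 11+5 = 16
ES_D = 5; EF_D = 5+5 = 10
ES_E = max(EF_A=5, EF_C=16, EF_D=10) = 16; EF_E = 16+9 = 25
Expected project duration μ = 25 hours. Critical path: B → C → E.

Variance along critical path = 1.000 + 5.444 + 7.111 = 13.556
σ = √13.556 = 3.682 hours

3.68 hours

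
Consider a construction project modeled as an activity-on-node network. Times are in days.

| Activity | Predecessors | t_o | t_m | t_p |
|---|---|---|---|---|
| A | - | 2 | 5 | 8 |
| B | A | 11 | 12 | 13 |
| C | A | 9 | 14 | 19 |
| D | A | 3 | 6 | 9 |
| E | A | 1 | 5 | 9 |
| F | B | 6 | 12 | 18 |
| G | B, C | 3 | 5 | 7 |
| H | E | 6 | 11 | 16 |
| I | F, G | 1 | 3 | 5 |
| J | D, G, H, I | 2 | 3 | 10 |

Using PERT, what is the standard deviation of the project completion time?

te_A = (2 + 4·5 + 8)/6 = 30/6 = 5; σ²_A = ((8−2)/6)² = 1.000
te_B = (11 + 4·12 + 13)/6 = 72/6 = 12; σ²_B = ((13−11)/6)² = 0.111
te_C = (9 + 4·14 + 19)/6 = 84/6 = 14; σ²_C = ((19−9)/6)² = 2.778
te_D = (3 + 4·6 + 9)/6 = 36/6 = 6; σ²_D = ((9−3)/6)² = 1.000
te_E = (1 + 4·5 + 9)/6 = 30/6 = 5; σ²_E = ((9−1)/6)² = 1.778
te_F = (6 + 4·12 + 18)/6 = 72/6 = 12; σ²_F = ((18−6)/6)² = 4.000
te_G = (3 + 4·5 + 7)/6 = 30/6 = 5; σ²_G = ((7−3)/6)² = 0.444
te_H = (6 + 4·11 + 16)/6 = 66/6 = 11; σ²_H = ((16−6)/6)² = 2.778
te_I = (1 + 4·3 + 5)/6 = 18/6 = 3; σ²_I = ((5−1)/6)² = 0.444
te_J = (2 + 4·3 + 10)/6 = 24/6 = 4; σ²_J = ((10−2)/6)² = 1.778

Forward pass:
ES_A = 0; EF_A = 5
ES_B = 5; EF_B = 5+12 = 17
ES_C = 5; EF_C = 5+14 = 19
ES_D = 5; EF_D = 5+6 = 11
ES_E = 5; EF_E = 5+5 = 10
ES_F = 17; EF_F = 17+12 = 29
ES_G = max(EF_B=17, EF_C=19) = 19; EF_G = 19+5 = 24
ES_H = 10; EF_H = 10+11 = 21
ES_I = max(EF_F=29, EF_G=24) = 29; EF_I = 29+3 = 32
ES_J = max(EF_D=11, EF_G=24, EF_H=21, EF_I=32) = 32; EF_J = 32+4 = 36
Expected project duration μ = 36 days. Critical path: A → B → F → I → J.

Variance along critical path = 1.000 + 0.111 + 4.000 + 0.444 + 1.778 = 7.333
σ = √7.333 = 2.708 days

2.71 days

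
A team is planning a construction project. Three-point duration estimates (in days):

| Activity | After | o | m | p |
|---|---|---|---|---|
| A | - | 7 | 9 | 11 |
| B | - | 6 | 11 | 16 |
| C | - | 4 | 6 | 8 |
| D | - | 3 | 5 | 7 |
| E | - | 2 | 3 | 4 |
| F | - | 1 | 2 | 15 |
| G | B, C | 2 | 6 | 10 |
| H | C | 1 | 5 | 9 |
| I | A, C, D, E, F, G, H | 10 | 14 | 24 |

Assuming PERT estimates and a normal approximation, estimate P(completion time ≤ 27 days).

te_A = (7 + 4·9 + 11)/6 = 54/6 = 9; σ²_A = ((11−7)/6)² = 0.444
te_B = (6 + 4·11 + 16)/6 = 66/6 = 11; σ²_B = ((16−6)/6)² = 2.778
te_C = (4 + 4·6 + 8)/6 = 36/6 = 6; σ²_C = ((8−4)/6)² = 0.444
te_D = (3 + 4·5 + 7)/6 = 30/6 = 5; σ²_D = ((7−3)/6)² = 0.444
te_E = (2 + 4·3 + 4)/6 = 18/6 = 3; σ²_E = ((4−2)/6)² = 0.111
te_F = (1 + 4·2 + 15)/6 = 24/6 = 4; σ²_F = ((15−1)/6)² = 5.444
te_G = (2 + 4·6 + 10)/6 = 36/6 = 6; σ²_G = ((10−2)/6)² = 1.778
te_H = (1 + 4·5 + 9)/6 = 30/6 = 5; σ²_H = ((9−1)/6)² = 1.778
te_I = (10 + 4·14 + 24)/6 = 90/6 = 15; σ²_I = ((24−10)/6)² = 5.444

Forward pass:
ES_A = 0; EF_A = 9
ES_B = 0; EF_B = 11
ES_C = 0; EF_C = 6
ES_D = 0; EF_D = 5
ES_E = 0; EF_E = 3
ES_F = 0; EF_F = 4
ES_G = max(EF_B=11, EF_C=6) = 11; EF_G = 11+6 = 17
ES_H = 6; EF_H = 6+5 = 11
ES_I = max(EF_A=9, EF_C=6, EF_D=5, EF_E=3, EF_F=4, EF_G=17, EF_H=11) = 17; EF_I = 17+15 = 32
Expected project duration μ = 32 days. Critical path: B → G → I.

Variance along critical path = 2.778 + 1.778 + 5.444 = 10.000; σ = √10.000 = 3.162 days.
Z = (27 − 32) / 3.162 = -1.581
P(T ≤ 27) = Φ(-1.581) ≈ 0.057

0.057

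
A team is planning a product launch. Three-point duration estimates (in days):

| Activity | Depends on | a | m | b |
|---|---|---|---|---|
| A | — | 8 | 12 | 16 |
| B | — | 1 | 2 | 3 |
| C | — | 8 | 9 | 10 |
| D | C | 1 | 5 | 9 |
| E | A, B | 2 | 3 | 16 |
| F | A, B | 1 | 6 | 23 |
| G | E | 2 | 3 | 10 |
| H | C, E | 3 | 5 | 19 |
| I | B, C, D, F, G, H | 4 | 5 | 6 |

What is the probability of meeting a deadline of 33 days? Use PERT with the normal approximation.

te_A = (8 + 4·12 + 16)/6 = 72/6 = 12; σ²_A = ((16−8)/6)² = 1.778
te_B = (1 + 4·2 + 3)/6 = 12/6 = 2; σ²_B = ((3−1)/6)² = 0.111
te_C = (8 + 4·9 + 10)/6 = 54/6 = 9; σ²_C = ((10−8)/6)² = 0.111
te_D = (1 + 4·5 + 9)/6 = 30/6 = 5; σ²_D = ((9−1)/6)² = 1.778
te_E = (2 + 4·3 + 16)/6 = 30/6 = 5; σ²_E = ((16−2)/6)² = 5.444
te_F = (1 + 4·6 + 23)/6 = 48/6 = 8; σ²_F = ((23−1)/6)² = 13.444
te_G = (2 + 4·3 + 10)/6 = 24/6 = 4; σ²_G = ((10−2)/6)² = 1.778
te_H = (3 + 4·5 + 19)/6 = 42/6 = 7; σ²_H = ((19−3)/6)² = 7.111
te_I = (4 + 4·5 + 6)/6 = 30/6 = 5; σ²_I = ((6−4)/6)² = 0.111

Forward pass:
ES_A = 0; EF_A = 12
ES_B = 0; EF_B = 2
ES_C = 0; EF_C = 9
ES_D = 9; EF_D = 9+5 = 14
ES_E = max(EF_A=12, EF_B=2) = 12; EF_E = 12+5 = 17
ES_F = max(EF_A=12, EF_B=2) = 12; EF_F = 12+8 = 20
ES_G = 17; EF_G = 17+4 = 21
ES_H = max(EF_C=9, EF_E=17) = 17; EF_H = 17+7 = 24
ES_I = max(EF_B=2, EF_C=9, EF_D=14, EF_F=20, EF_G=21, EF_H=24) = 24; EF_I = 24+5 = 29
Expected project duration μ = 29 days. Critical path: A → E → H → I.

Variance along critical path = 1.778 + 5.444 + 7.111 + 0.111 = 14.444; σ = √14.444 = 3.801 days.
Z = (33 − 29) / 3.801 = 1.052
P(T ≤ 33) = Φ(1.052) ≈ 0.854

0.854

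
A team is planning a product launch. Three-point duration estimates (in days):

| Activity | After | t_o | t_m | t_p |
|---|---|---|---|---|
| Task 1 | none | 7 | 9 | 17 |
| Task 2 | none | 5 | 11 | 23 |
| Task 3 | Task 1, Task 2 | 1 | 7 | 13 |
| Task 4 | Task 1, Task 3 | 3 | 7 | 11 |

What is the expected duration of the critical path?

26 days

te_Task 1 = (7 + 4·9 + 17)/6 = 60/6 = 10
te_Task 2 = (5 + 4·11 + 23)/6 = 72/6 = 12
te_Task 3 = (1 + 4·7 + 13)/6 = 42/6 = 7
te_Task 4 = (3 + 4·7 + 11)/6 = 42/6 = 7

Forward pass:
ES_Task 1 = 0; EF_Task 1 = 10
ES_Task 2 = 0; EF_Task 2 = 12
ES_Task 3 = max(EF_Task 1=10, EF_Task 2=12) = 12; EF_Task 3 = 12+7 = 19
ES_Task 4 = max(EF_Task 1=10, EF_Task 3=19) = 19; EF_Task 4 = 19+7 = 26
Expected project duration μ = 26 days. Critical path: Task 2 → Task 3 → Task 4.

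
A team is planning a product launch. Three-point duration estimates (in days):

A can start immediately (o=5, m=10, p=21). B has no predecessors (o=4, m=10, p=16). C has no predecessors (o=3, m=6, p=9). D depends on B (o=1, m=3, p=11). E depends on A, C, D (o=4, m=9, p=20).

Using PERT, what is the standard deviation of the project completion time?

te_A = (5 + 4·10 + 21)/6 = 66/6 = 11; σ²_A = ((21−5)/6)² = 7.111
te_B = (4 + 4·10 + 16)/6 = 60/6 = 10; σ²_B = ((16−4)/6)² = 4.000
te_C = (3 + 4·6 + 9)/6 = 36/6 = 6; σ²_C = ((9−3)/6)² = 1.000
te_D = (1 + 4·3 + 11)/6 = 24/6 = 4; σ²_D = ((11−1)/6)² = 2.778
te_E = (4 + 4·9 + 20)/6 = 60/6 = 10; σ²_E = ((20−4)/6)² = 7.111

Forward pass:
ES_A = 0; EF_A = 11
ES_B = 0; EF_B = 10
ES_C = 0; EF_C = 6
ES_D = 10; EF_D = 10+4 = 14
ES_E = max(EF_A=11, EF_C=6, EF_D=14) = 14; EF_E = 14+10 = 24
Expected project duration μ = 24 days. Critical path: B → D → E.

Variance along critical path = 4.000 + 2.778 + 7.111 = 13.889
σ = √13.889 = 3.727 days

3.73 days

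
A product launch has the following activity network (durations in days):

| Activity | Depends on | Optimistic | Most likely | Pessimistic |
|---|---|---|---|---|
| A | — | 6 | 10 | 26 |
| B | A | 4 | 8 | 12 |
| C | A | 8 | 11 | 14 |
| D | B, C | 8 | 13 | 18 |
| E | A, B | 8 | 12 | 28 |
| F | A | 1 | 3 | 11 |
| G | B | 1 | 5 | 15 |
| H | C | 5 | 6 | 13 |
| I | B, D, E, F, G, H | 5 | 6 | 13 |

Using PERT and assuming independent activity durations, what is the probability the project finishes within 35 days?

te_A = (6 + 4·10 + 26)/6 = 72/6 = 12; σ²_A = ((26−6)/6)² = 11.111
te_B = (4 + 4·8 + 12)/6 = 48/6 = 8; σ²_B = ((12−4)/6)² = 1.778
te_C = (8 + 4·11 + 14)/6 = 66/6 = 11; σ²_C = ((14−8)/6)² = 1.000
te_D = (8 + 4·13 + 18)/6 = 78/6 = 13; σ²_D = ((18−8)/6)² = 2.778
te_E = (8 + 4·12 + 28)/6 = 84/6 = 14; σ²_E = ((28−8)/6)² = 11.111
te_F = (1 + 4·3 + 11)/6 = 24/6 = 4; σ²_F = ((11−1)/6)² = 2.778
te_G = (1 + 4·5 + 15)/6 = 36/6 = 6; σ²_G = ((15−1)/6)² = 5.444
te_H = (5 + 4·6 + 13)/6 = 42/6 = 7; σ²_H = ((13−5)/6)² = 1.778
te_I = (5 + 4·6 + 13)/6 = 42/6 = 7; σ²_I = ((13−5)/6)² = 1.778

Forward pass:
ES_A = 0; EF_A = 12
ES_B = 12; EF_B = 12+8 = 20
ES_C = 12; EF_C = 12+11 = 23
ES_D = max(EF_B=20, EF_C=23) = 23; EF_D = 23+13 = 36
ES_E = max(EF_A=12, EF_B=20) = 20; EF_E = 20+14 = 34
ES_F = 12; EF_F = 12+4 = 16
ES_G = 20; EF_G = 20+6 = 26
ES_H = 23; EF_H = 23+7 = 30
ES_I = max(EF_B=20, EF_D=36, EF_E=34, EF_F=16, EF_G=26, EF_H=30) = 36; EF_I = 36+7 = 43
Expected project duration μ = 43 days. Critical path: A → C → D → I.

Variance along critical path = 11.111 + 1.000 + 2.778 + 1.778 = 16.667; σ = √16.667 = 4.082 days.
Z = (35 − 43) / 4.082 = -1.960
P(T ≤ 35) = Φ(-1.960) ≈ 0.025

0.025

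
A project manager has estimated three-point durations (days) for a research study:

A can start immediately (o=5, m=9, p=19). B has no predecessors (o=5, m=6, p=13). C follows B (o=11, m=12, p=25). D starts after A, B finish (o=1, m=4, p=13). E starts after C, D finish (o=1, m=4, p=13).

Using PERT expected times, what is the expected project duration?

te_A = (5 + 4·9 + 19)/6 = 60/6 = 10
te_B = (5 + 4·6 + 13)/6 = 42/6 = 7
te_C = (11 + 4·12 + 25)/6 = 84/6 = 14
te_D = (1 + 4·4 + 13)/6 = 30/6 = 5
te_E = (1 + 4·4 + 13)/6 = 30/6 = 5

Forward pass:
ES_A = 0; EF_A = 10
ES_B = 0; EF_B = 7
ES_C = 7; EF_C = 7+14 = 21
ES_D = max(EF_A=10, EF_B=7) = 10; EF_D = 10+5 = 15
ES_E = max(EF_C=21, EF_D=15) = 21; EF_E = 21+5 = 26
Expected project duration μ = 26 days. Critical path: B → C → E.

26 days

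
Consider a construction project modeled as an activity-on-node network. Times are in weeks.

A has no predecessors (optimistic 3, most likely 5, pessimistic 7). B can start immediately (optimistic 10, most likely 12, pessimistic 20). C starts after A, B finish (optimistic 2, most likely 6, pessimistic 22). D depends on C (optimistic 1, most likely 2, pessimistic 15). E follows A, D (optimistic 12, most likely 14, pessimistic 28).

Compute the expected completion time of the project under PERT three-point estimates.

te_A = (3 + 4·5 + 7)/6 = 30/6 = 5
te_B = (10 + 4·12 + 20)/6 = 78/6 = 13
te_C = (2 + 4·6 + 22)/6 = 48/6 = 8
te_D = (1 + 4·2 + 15)/6 = 24/6 = 4
te_E = (12 + 4·14 + 28)/6 = 96/6 = 16

Forward pass:
ES_A = 0; EF_A = 5
ES_B = 0; EF_B = 13
ES_C = max(EF_A=5, EF_B=13) = 13; EF_C = 13+8 = 21
ES_D = 21; EF_D = 21+4 = 25
ES_E = max(EF_A=5, EF_D=25) = 25; EF_E = 25+16 = 41
Expected project duration μ = 41 weeks. Critical path: B → C → D → E.

41 weeks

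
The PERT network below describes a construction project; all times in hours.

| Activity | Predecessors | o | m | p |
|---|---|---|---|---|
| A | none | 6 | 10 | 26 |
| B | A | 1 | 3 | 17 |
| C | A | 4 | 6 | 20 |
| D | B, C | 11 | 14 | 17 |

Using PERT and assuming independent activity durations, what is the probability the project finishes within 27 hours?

te_A = (6 + 4·10 + 26)/6 = 72/6 = 12; σ²_A = ((26−6)/6)² = 11.111
te_B = (1 + 4·3 + 17)/6 = 30/6 = 5; σ²_B = ((17−1)/6)² = 7.111
te_C = (4 + 4·6 + 20)/6 = 48/6 = 8; σ²_C = ((20−4)/6)² = 7.111
te_D = (11 + 4·14 + 17)/6 = 84/6 = 14; σ²_D = ((17−11)/6)² = 1.000

Forward pass:
ES_A = 0; EF_A = 12
ES_B = 12; EF_B = 12+5 = 17
ES_C = 12; EF_C = 12+8 = 20
ES_D = max(EF_B=17, EF_C=20) = 20; EF_D = 20+14 = 34
Expected project duration μ = 34 hours. Critical path: A → C → D.

Variance along critical path = 11.111 + 7.111 + 1.000 = 19.222; σ = √19.222 = 4.384 hours.
Z = (27 − 34) / 4.384 = -1.597
P(T ≤ 27) = Φ(-1.597) ≈ 0.055

0.055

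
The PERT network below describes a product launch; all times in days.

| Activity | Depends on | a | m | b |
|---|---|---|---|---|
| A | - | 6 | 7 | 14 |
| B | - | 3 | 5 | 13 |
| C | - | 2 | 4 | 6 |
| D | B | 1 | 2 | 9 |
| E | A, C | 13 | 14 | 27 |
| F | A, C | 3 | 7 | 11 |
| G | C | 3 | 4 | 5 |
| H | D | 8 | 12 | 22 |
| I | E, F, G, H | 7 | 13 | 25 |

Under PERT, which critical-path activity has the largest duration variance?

I

te_A = (6 + 4·7 + 14)/6 = 48/6 = 8; σ²_A = ((14−6)/6)² = 1.778
te_B = (3 + 4·5 + 13)/6 = 36/6 = 6; σ²_B = ((13−3)/6)² = 2.778
te_C = (2 + 4·4 + 6)/6 = 24/6 = 4; σ²_C = ((6−2)/6)² = 0.444
te_D = (1 + 4·2 + 9)/6 = 18/6 = 3; σ²_D = ((9−1)/6)² = 1.778
te_E = (13 + 4·14 + 27)/6 = 96/6 = 16; σ²_E = ((27−13)/6)² = 5.444
te_F = (3 + 4·7 + 11)/6 = 42/6 = 7; σ²_F = ((11−3)/6)² = 1.778
te_G = (3 + 4·4 + 5)/6 = 24/6 = 4; σ²_G = ((5−3)/6)² = 0.111
te_H = (8 + 4·12 + 22)/6 = 78/6 = 13; σ²_H = ((22−8)/6)² = 5.444
te_I = (7 + 4·13 + 25)/6 = 84/6 = 14; σ²_I = ((25−7)/6)² = 9.000

Forward pass:
ES_A = 0; EF_A = 8
ES_B = 0; EF_B = 6
ES_C = 0; EF_C = 4
ES_D = 6; EF_D = 6+3 = 9
ES_E = max(EF_A=8, EF_C=4) = 8; EF_E = 8+16 = 24
ES_F = max(EF_A=8, EF_C=4) = 8; EF_F = 8+7 = 15
ES_G = 4; EF_G = 4+4 = 8
ES_H = 9; EF_H = 9+13 = 22
ES_I = max(EF_E=24, EF_F=15, EF_G=8, EF_H=22) = 24; EF_I = 24+14 = 38
Expected project duration μ = 38 days. Critical path: A → E → I.

Variances on critical path: σ²_A=1.778, σ²_E=5.444, σ²_I=9.000.
Largest is σ²_I = 9.000.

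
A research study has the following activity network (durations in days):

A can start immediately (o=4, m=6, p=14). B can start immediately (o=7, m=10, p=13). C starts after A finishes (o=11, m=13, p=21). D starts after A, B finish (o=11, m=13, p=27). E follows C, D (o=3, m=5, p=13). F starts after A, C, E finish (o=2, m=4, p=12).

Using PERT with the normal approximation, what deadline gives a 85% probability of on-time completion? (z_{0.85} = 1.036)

te_A = (4 + 4·6 + 14)/6 = 42/6 = 7; σ²_A = ((14−4)/6)² = 2.778
te_B = (7 + 4·10 + 13)/6 = 60/6 = 10; σ²_B = ((13−7)/6)² = 1.000
te_C = (11 + 4·13 + 21)/6 = 84/6 = 14; σ²_C = ((21−11)/6)² = 2.778
te_D = (11 + 4·13 + 27)/6 = 90/6 = 15; σ²_D = ((27−11)/6)² = 7.111
te_E = (3 + 4·5 + 13)/6 = 36/6 = 6; σ²_E = ((13−3)/6)² = 2.778
te_F = (2 + 4·4 + 12)/6 = 30/6 = 5; σ²_F = ((12−2)/6)² = 2.778

Forward pass:
ES_A = 0; EF_A = 7
ES_B = 0; EF_B = 10
ES_C = 7; EF_C = 7+14 = 21
ES_D = max(EF_A=7, EF_B=10) = 10; EF_D = 10+15 = 25
ES_E = max(EF_C=21, EF_D=25) = 25; EF_E = 25+6 = 31
ES_F = max(EF_A=7, EF_C=21, EF_E=31) = 31; EF_F = 31+5 = 36
Expected project duration μ = 36 days. Critical path: B → D → E → F.

Variance along critical path = 1.000 + 7.111 + 2.778 + 2.778 = 13.667; σ = 3.697 days.
D = μ + z·σ = 36 + 1.036·3.697 = 39.8 days

39.8 days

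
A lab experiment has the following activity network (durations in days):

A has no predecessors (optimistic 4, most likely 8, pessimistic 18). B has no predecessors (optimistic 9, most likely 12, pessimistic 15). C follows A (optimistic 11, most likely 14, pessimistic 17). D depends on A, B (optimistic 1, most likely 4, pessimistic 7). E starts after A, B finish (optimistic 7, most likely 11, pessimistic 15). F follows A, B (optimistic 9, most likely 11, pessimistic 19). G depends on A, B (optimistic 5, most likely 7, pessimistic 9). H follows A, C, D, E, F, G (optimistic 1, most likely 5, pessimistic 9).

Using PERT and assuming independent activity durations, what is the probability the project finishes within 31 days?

te_A = (4 + 4·8 + 18)/6 = 54/6 = 9; σ²_A = ((18−4)/6)² = 5.444
te_B = (9 + 4·12 + 15)/6 = 72/6 = 12; σ²_B = ((15−9)/6)² = 1.000
te_C = (11 + 4·14 + 17)/6 = 84/6 = 14; σ²_C = ((17−11)/6)² = 1.000
te_D = (1 + 4·4 + 7)/6 = 24/6 = 4; σ²_D = ((7−1)/6)² = 1.000
te_E = (7 + 4·11 + 15)/6 = 66/6 = 11; σ²_E = ((15−7)/6)² = 1.778
te_F = (9 + 4·11 + 19)/6 = 72/6 = 12; σ²_F = ((19−9)/6)² = 2.778
te_G = (5 + 4·7 + 9)/6 = 42/6 = 7; σ²_G = ((9−5)/6)² = 0.444
te_H = (1 + 4·5 + 9)/6 = 30/6 = 5; σ²_H = ((9−1)/6)² = 1.778

Forward pass:
ES_A = 0; EF_A = 9
ES_B = 0; EF_B = 12
ES_C = 9; EF_C = 9+14 = 23
ES_D = max(EF_A=9, EF_B=12) = 12; EF_D = 12+4 = 16
ES_E = max(EF_A=9, EF_B=12) = 12; EF_E = 12+11 = 23
ES_F = max(EF_A=9, EF_B=12) = 12; EF_F = 12+12 = 24
ES_G = max(EF_A=9, EF_B=12) = 12; EF_G = 12+7 = 19
ES_H = max(EF_A=9, EF_C=23, EF_D=16, EF_E=23, EF_F=24, EF_G=19) = 24; EF_H = 24+5 = 29
Expected project duration μ = 29 days. Critical path: B → F → H.

Variance along critical path = 1.000 + 2.778 + 1.778 = 5.556; σ = √5.556 = 2.357 days.
Z = (31 − 29) / 2.357 = 0.849
P(T ≤ 31) = Φ(0.849) ≈ 0.802

0.802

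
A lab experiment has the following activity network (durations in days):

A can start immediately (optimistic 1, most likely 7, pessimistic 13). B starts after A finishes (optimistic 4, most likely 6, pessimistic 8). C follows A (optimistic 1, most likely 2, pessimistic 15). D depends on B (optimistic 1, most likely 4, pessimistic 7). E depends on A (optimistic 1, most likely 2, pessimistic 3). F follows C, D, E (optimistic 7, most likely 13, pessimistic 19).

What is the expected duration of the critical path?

30 days

te_A = (1 + 4·7 + 13)/6 = 42/6 = 7
te_B = (4 + 4·6 + 8)/6 = 36/6 = 6
te_C = (1 + 4·2 + 15)/6 = 24/6 = 4
te_D = (1 + 4·4 + 7)/6 = 24/6 = 4
te_E = (1 + 4·2 + 3)/6 = 12/6 = 2
te_F = (7 + 4·13 + 19)/6 = 78/6 = 13

Forward pass:
ES_A = 0; EF_A = 7
ES_B = 7; EF_B = 7+6 = 13
ES_C = 7; EF_C = 7+4 = 11
ES_D = 13; EF_D = 13+4 = 17
ES_E = 7; EF_E = 7+2 = 9
ES_F = max(EF_C=11, EF_D=17, EF_E=9) = 17; EF_F = 17+13 = 30
Expected project duration μ = 30 days. Critical path: A → B → D → F.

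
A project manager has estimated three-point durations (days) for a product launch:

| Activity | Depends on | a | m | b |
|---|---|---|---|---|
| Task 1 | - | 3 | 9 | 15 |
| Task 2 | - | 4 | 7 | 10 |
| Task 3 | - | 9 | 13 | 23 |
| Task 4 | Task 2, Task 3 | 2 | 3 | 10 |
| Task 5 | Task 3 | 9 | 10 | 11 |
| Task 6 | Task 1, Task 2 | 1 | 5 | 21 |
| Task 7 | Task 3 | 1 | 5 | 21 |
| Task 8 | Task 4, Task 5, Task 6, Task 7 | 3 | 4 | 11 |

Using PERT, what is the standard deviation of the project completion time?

te_Task 1 = (3 + 4·9 + 15)/6 = 54/6 = 9; σ²_Task 1 = ((15−3)/6)² = 4.000
te_Task 2 = (4 + 4·7 + 10)/6 = 42/6 = 7; σ²_Task 2 = ((10−4)/6)² = 1.000
te_Task 3 = (9 + 4·13 + 23)/6 = 84/6 = 14; σ²_Task 3 = ((23−9)/6)² = 5.444
te_Task 4 = (2 + 4·3 + 10)/6 = 24/6 = 4; σ²_Task 4 = ((10−2)/6)² = 1.778
te_Task 5 = (9 + 4·10 + 11)/6 = 60/6 = 10; σ²_Task 5 = ((11−9)/6)² = 0.111
te_Task 6 = (1 + 4·5 + 21)/6 = 42/6 = 7; σ²_Task 6 = ((21−1)/6)² = 11.111
te_Task 7 = (1 + 4·5 + 21)/6 = 42/6 = 7; σ²_Task 7 = ((21−1)/6)² = 11.111
te_Task 8 = (3 + 4·4 + 11)/6 = 30/6 = 5; σ²_Task 8 = ((11−3)/6)² = 1.778

Forward pass:
ES_Task 1 = 0; EF_Task 1 = 9
ES_Task 2 = 0; EF_Task 2 = 7
ES_Task 3 = 0; EF_Task 3 = 14
ES_Task 4 = max(EF_Task 2=7, EF_Task 3=14) = 14; EF_Task 4 = 14+4 = 18
ES_Task 5 = 14; EF_Task 5 = 14+10 = 24
ES_Task 6 = max(EF_Task 1=9, EF_Task 2=7) = 9; EF_Task 6 = 9+7 = 16
ES_Task 7 = 14; EF_Task 7 = 14+7 = 21
ES_Task 8 = max(EF_Task 4=18, EF_Task 5=24, EF_Task 6=16, EF_Task 7=21) = 24; EF_Task 8 = 24+5 = 29
Expected project duration μ = 29 days. Critical path: Task 3 → Task 5 → Task 8.

Variance along critical path = 5.444 + 0.111 + 1.778 = 7.333
σ = √7.333 = 2.708 days

2.71 days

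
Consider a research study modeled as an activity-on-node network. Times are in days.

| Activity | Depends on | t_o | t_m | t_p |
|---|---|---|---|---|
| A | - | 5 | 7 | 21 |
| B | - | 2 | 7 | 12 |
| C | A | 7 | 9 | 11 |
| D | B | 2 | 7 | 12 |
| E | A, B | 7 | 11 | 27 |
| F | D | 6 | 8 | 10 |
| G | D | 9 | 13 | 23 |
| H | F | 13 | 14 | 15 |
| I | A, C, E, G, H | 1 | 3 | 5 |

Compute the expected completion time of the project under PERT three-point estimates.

39 days

te_A = (5 + 4·7 + 21)/6 = 54/6 = 9
te_B = (2 + 4·7 + 12)/6 = 42/6 = 7
te_C = (7 + 4·9 + 11)/6 = 54/6 = 9
te_D = (2 + 4·7 + 12)/6 = 42/6 = 7
te_E = (7 + 4·11 + 27)/6 = 78/6 = 13
te_F = (6 + 4·8 + 10)/6 = 48/6 = 8
te_G = (9 + 4·13 + 23)/6 = 84/6 = 14
te_H = (13 + 4·14 + 15)/6 = 84/6 = 14
te_I = (1 + 4·3 + 5)/6 = 18/6 = 3

Forward pass:
ES_A = 0; EF_A = 9
ES_B = 0; EF_B = 7
ES_C = 9; EF_C = 9+9 = 18
ES_D = 7; EF_D = 7+7 = 14
ES_E = max(EF_A=9, EF_B=7) = 9; EF_E = 9+13 = 22
ES_F = 14; EF_F = 14+8 = 22
ES_G = 14; EF_G = 14+14 = 28
ES_H = 22; EF_H = 22+14 = 36
ES_I = max(EF_A=9, EF_C=18, EF_E=22, EF_G=28, EF_H=36) = 36; EF_I = 36+3 = 39
Expected project duration μ = 39 days. Critical path: B → D → F → H → I.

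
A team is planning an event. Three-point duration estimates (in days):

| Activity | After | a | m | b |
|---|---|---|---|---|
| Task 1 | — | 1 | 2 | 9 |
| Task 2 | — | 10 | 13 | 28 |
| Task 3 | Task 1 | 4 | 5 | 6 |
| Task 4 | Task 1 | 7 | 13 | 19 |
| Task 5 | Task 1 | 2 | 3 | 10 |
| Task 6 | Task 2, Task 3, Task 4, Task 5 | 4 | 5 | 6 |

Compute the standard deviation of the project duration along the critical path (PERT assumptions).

te_Task 1 = (1 + 4·2 + 9)/6 = 18/6 = 3; σ²_Task 1 = ((9−1)/6)² = 1.778
te_Task 2 = (10 + 4·13 + 28)/6 = 90/6 = 15; σ²_Task 2 = ((28−10)/6)² = 9.000
te_Task 3 = (4 + 4·5 + 6)/6 = 30/6 = 5; σ²_Task 3 = ((6−4)/6)² = 0.111
te_Task 4 = (7 + 4·13 + 19)/6 = 78/6 = 13; σ²_Task 4 = ((19−7)/6)² = 4.000
te_Task 5 = (2 + 4·3 + 10)/6 = 24/6 = 4; σ²_Task 5 = ((10−2)/6)² = 1.778
te_Task 6 = (4 + 4·5 + 6)/6 = 30/6 = 5; σ²_Task 6 = ((6−4)/6)² = 0.111

Forward pass:
ES_Task 1 = 0; EF_Task 1 = 3
ES_Task 2 = 0; EF_Task 2 = 15
ES_Task 3 = 3; EF_Task 3 = 3+5 = 8
ES_Task 4 = 3; EF_Task 4 = 3+13 = 16
ES_Task 5 = 3; EF_Task 5 = 3+4 = 7
ES_Task 6 = max(EF_Task 2=15, EF_Task 3=8, EF_Task 4=16, EF_Task 5=7) = 16; EF_Task 6 = 16+5 = 21
Expected project duration μ = 21 days. Critical path: Task 1 → Task 4 → Task 6.

Variance along critical path = 1.778 + 4.000 + 0.111 = 5.889
σ = √5.889 = 2.427 days

2.43 days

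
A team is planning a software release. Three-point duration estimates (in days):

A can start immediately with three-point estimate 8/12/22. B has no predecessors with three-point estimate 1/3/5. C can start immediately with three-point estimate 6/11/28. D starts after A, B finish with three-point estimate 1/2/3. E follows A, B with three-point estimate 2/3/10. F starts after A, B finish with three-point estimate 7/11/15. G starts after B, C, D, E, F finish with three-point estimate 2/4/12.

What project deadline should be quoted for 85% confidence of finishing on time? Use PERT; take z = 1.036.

te_A = (8 + 4·12 + 22)/6 = 78/6 = 13; σ²_A = ((22−8)/6)² = 5.444
te_B = (1 + 4·3 + 5)/6 = 18/6 = 3; σ²_B = ((5−1)/6)² = 0.444
te_C = (6 + 4·11 + 28)/6 = 78/6 = 13; σ²_C = ((28−6)/6)² = 13.444
te_D = (1 + 4·2 + 3)/6 = 12/6 = 2; σ²_D = ((3−1)/6)² = 0.111
te_E = (2 + 4·3 + 10)/6 = 24/6 = 4; σ²_E = ((10−2)/6)² = 1.778
te_F = (7 + 4·11 + 15)/6 = 66/6 = 11; σ²_F = ((15−7)/6)² = 1.778
te_G = (2 + 4·4 + 12)/6 = 30/6 = 5; σ²_G = ((12−2)/6)² = 2.778

Forward pass:
ES_A = 0; EF_A = 13
ES_B = 0; EF_B = 3
ES_C = 0; EF_C = 13
ES_D = max(EF_A=13, EF_B=3) = 13; EF_D = 13+2 = 15
ES_E = max(EF_A=13, EF_B=3) = 13; EF_E = 13+4 = 17
ES_F = max(EF_A=13, EF_B=3) = 13; EF_F = 13+11 = 24
ES_G = max(EF_B=3, EF_C=13, EF_D=15, EF_E=17, EF_F=24) = 24; EF_G = 24+5 = 29
Expected project duration μ = 29 days. Critical path: A → F → G.

Variance along critical path = 5.444 + 1.778 + 2.778 = 10.000; σ = 3.162 days.
D = μ + z·σ = 29 + 1.036·3.162 = 32.3 days

32.3 days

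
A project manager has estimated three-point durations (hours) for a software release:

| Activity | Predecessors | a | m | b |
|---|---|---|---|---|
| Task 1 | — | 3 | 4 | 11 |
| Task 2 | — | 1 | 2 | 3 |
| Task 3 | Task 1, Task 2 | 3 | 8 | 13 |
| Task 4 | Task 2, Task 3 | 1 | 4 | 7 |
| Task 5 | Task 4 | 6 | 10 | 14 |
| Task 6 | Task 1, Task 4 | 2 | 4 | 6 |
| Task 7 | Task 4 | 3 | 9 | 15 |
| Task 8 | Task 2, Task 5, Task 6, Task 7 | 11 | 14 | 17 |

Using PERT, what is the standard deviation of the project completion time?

te_Task 1 = (3 + 4·4 + 11)/6 = 30/6 = 5; σ²_Task 1 = ((11−3)/6)² = 1.778
te_Task 2 = (1 + 4·2 + 3)/6 = 12/6 = 2; σ²_Task 2 = ((3−1)/6)² = 0.111
te_Task 3 = (3 + 4·8 + 13)/6 = 48/6 = 8; σ²_Task 3 = ((13−3)/6)² = 2.778
te_Task 4 = (1 + 4·4 + 7)/6 = 24/6 = 4; σ²_Task 4 = ((7−1)/6)² = 1.000
te_Task 5 = (6 + 4·10 + 14)/6 = 60/6 = 10; σ²_Task 5 = ((14−6)/6)² = 1.778
te_Task 6 = (2 + 4·4 + 6)/6 = 24/6 = 4; σ²_Task 6 = ((6−2)/6)² = 0.444
te_Task 7 = (3 + 4·9 + 15)/6 = 54/6 = 9; σ²_Task 7 = ((15−3)/6)² = 4.000
te_Task 8 = (11 + 4·14 + 17)/6 = 84/6 = 14; σ²_Task 8 = ((17−11)/6)² = 1.000

Forward pass:
ES_Task 1 = 0; EF_Task 1 = 5
ES_Task 2 = 0; EF_Task 2 = 2
ES_Task 3 = max(EF_Task 1=5, EF_Task 2=2) = 5; EF_Task 3 = 5+8 = 13
ES_Task 4 = max(EF_Task 2=2, EF_Task 3=13) = 13; EF_Task 4 = 13+4 = 17
ES_Task 5 = 17; EF_Task 5 = 17+10 = 27
ES_Task 6 = max(EF_Task 1=5, EF_Task 4=17) = 17; EF_Task 6 = 17+4 = 21
ES_Task 7 = 17; EF_Task 7 = 17+9 = 26
ES_Task 8 = max(EF_Task 2=2, EF_Task 5=27, EF_Task 6=21, EF_Task 7=26) = 27; EF_Task 8 = 27+14 = 41
Expected project duration μ = 41 hours. Critical path: Task 1 → Task 3 → Task 4 → Task 5 → Task 8.

Variance along critical path = 1.778 + 2.778 + 1.000 + 1.778 + 1.000 = 8.333
σ = √8.333 = 2.887 hours

2.89 hours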